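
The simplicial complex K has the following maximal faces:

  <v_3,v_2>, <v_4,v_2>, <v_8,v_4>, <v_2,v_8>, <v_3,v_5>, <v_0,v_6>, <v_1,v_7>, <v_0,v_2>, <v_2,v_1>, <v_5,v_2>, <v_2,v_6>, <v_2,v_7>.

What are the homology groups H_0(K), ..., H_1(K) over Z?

H_0 = Z,  H_1 = Z^4.

K has 9 vertices, 12 edges.
rank ∂_0 = 0, rank ∂_1 = 8 ⇒ b_0 = 9 − 0 − 8 = 1; all invariant factors of ∂_1 are 1 so no torsion. So H_0 = Z.
rank ∂_1 = 8, rank ∂_2 = 0 ⇒ b_1 = 12 − 8 − 0 = 4. So H_1 = Z^4.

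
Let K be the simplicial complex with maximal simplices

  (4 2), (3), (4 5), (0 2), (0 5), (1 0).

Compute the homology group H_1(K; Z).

K has 6 vertices, 5 edges.
rank ∂_1 = 4, rank ∂_2 = 0 ⇒ b_1 = 5 − 4 − 0 = 1. So H_1 = Z.

H_1 ≅ Z.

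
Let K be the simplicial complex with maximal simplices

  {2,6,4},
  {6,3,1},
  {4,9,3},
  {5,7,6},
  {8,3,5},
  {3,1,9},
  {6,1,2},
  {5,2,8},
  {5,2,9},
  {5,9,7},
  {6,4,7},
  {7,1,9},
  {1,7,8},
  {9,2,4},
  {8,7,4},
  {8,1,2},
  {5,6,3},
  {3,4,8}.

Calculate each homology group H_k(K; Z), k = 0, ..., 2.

Order the vertices as 1 < 2 < 3 < 4 < 5 < 6 < 7 < 8 < 9. Listing each simplex with vertices in this order, K has dimension 2 with simplices:

  0-simplices (9): [1], [2], [3], [4], [5], [6], [7], [8], [9]
  1-simplices (27): (27 of them)
  2-simplices (18): [1,2,6], [1,2,8], [1,3,6], [1,3,9], [1,7,8], [1,7,9], [2,4,6], [2,4,9], [2,5,8], [2,5,9], [3,4,8], [3,4,9], [3,5,6], [3,5,8], [4,6,7], [4,7,8], [5,6,7], [5,7,9]

giving chain groups C_0 ≅ Z^9, C_1 ≅ Z^27, C_2 ≅ Z^18.

Boundary ∂_1: C_1 → C_0 is given by ∂[p,q] = [q] − [p].
The 9×27 boundary matrix has rank 8 and Smith normal form diag(1,1,1,1,1,1,1,1).

∂_2: C_2 → C_1 sends each 2-simplex [p,q,r] to [q,r] − [p,r] + [p,q]. For instance
  ∂[5,6,7] = [6,7] − [5,7] + [5,6],
  ∂[2,5,8] = [5,8] − [2,8] + [2,5].
The resulting 27×18 matrix has rank 17, and its Smith normal form has invariant factors (1,1,1,1,1,1,1,1,1,1,1,1,1,1,1,1,1).

From H_k ≅ ker(∂_k) / im(∂_{k+1}) we obtain:

  H_0: rank C_0 − rank ∂_1 = 9 − 8 = 1, and the invariant factors of ∂_1 are all 1, so H_0 = Z.
  H_1: rank ker ∂_1 − rank ∂_2 = (27 − 8) − 17 = 2, and the invariant factors of ∂_2 are all 1, so H_1 = Z^2.
  H_2: rank ker ∂_2 − rank ∂_3 = (18 − 17) − 0 = 1, and there is no ∂_3, so H_2 = Z.

As a check, the Euler characteristic is 9 − 27 + 18 = 0, which agrees with 1 − 2 + 1 = 0.

H_0 ≅ Z,  H_1 ≅ Z^2,  H_2 ≅ Z.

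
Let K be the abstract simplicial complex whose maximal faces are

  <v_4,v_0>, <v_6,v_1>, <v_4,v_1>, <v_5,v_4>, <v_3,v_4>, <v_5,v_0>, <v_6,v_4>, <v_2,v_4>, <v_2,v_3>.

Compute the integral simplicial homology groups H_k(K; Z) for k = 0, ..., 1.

Fix the vertex order v_0 < v_1 < v_2 < v_3 < v_4 < v_5 < v_6 and write every simplex with vertices in increasing order. Then dim K = 1 and the simplices of K are:

  0-simplices (7): [v_0], [v_1], [v_2], [v_3], [v_4], [v_5], [v_6]
  1-simplices (9): [v_0,v_4], [v_0,v_5], [v_1,v_4], [v_1,v_6], [v_2,v_3], [v_2,v_4], [v_3,v_4], [v_4,v_5], [v_4,v_6]

so the chain groups are C_0 ≅ Z^7, C_1 ≅ Z^9.

Boundary ∂_1: C_1 → C_0 maps an edge to its endpoints' difference, ∂[p,q] = q − p.
This gives a 7×9 integer matrix of rank 6; reducing to Smith normal form yields diagonal entries (1,1,1,1,1,1).

Reading off H_k = ker ∂_k / im ∂_{k+1}:

  H_0: rank C_0 − rank ∂_1 = 7 − 6 = 1, and the invariant factors of ∂_1 are all 1, so H_0 ≅ Z.
  H_1: rank ker ∂_1 − rank ∂_2 = (9 − 6) − 0 = 3, and there is no ∂_2, so H_1 ≅ Z^3.

As a check, the Euler characteristic is 7 − 9 = -2, which agrees with 1 − 3 = -2.
(K is a triangulation of a wedge of 3 circles.)

H_0 ≅ Z,  H_1 ≅ Z^3.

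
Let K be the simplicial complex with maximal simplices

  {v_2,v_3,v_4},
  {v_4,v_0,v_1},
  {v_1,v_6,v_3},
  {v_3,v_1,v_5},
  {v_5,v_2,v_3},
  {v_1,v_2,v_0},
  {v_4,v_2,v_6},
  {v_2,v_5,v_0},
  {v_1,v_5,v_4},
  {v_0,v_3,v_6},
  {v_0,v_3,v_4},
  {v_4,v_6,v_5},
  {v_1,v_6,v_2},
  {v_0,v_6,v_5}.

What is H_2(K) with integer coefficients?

H_2 = Z.

We work with the vertex ordering v_0 < v_1 < v_2 < v_3 < v_4 < v_5 < v_6. The simplices of K, each written with vertices in increasing order, are:

  0-simplices (7): [v_0], [v_1], [v_2], [v_3], [v_4], [v_5], [v_6]
  1-simplices (21): (21 of them)
  2-simplices (14): (14 of them)

giving chain groups C_0 ≅ Z^7, C_1 ≅ Z^21, C_2 ≅ Z^14.

The boundary map ∂_1: C_1 → C_0 is given by ∂[p,q] = [q] − [p]. For instance
  ∂[v_2,v_4] = [v_4] − [v_2].
The 7×21 boundary matrix has rank 6 and Smith normal form diag(1,1,1,1,1,1).

∂_2: C_2 → C_1 acts by ∂[p,q,r] = [q,r] − [p,r] + [p,q]. For instance
  ∂[v_0,v_1,v_4] = [v_1,v_4] − [v_0,v_4] + [v_0,v_1],
  ∂[v_4,v_5,v_6] = [v_5,v_6] − [v_4,v_6] + [v_4,v_5].
This gives a 21×14 integer matrix of rank 13; reducing to Smith normal form yields diagonal entries (1,1,1,1,1,1,1,1,1,1,1,1,1).

Computing H_k = (kernel of ∂_k) / (image of ∂_{k+1}):

  H_2: rank ker ∂_2 − rank ∂_3 = (14 − 13) − 0 = 1, and there is no ∂_3, so H_2 = Z.

(K is a triangulation of the torus T^2.)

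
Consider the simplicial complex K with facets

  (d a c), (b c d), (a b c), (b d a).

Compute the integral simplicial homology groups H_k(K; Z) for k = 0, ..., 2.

H_0 ≅ Z,  H_1 = 0,  H_2 ≅ Z.

Take the total order a < b < c < d on the vertex set. Then K (dimension 2) consists of the simplices:

  0-simplices (4): a, b, c, d
  1-simplices (6): ab, ac, ad, bc, bd, cd
  2-simplices (4): abc, abd, acd, bcd

so the chain groups are C_0 ≅ Z^4, C_1 ≅ Z^6, C_2 ≅ Z^4.

The boundary map ∂_1: C_1 → C_0 maps an edge to its endpoints' difference, ∂[p,q] = q − p. For instance
  ∂ad = d − a.
This gives a 4×6 integer matrix of rank 3; reducing to Smith normal form yields diagonal entries (1,1,1).

The boundary map ∂_2: C_2 → C_1 acts by ∂[p,q,r] = [q,r] − [p,r] + [p,q]. For instance
  ∂acd = cd − ad + ac,
  ∂abd = bd − ad + ab.
As a 6×4 matrix over Z this has rank 3, with invariant factors (1,1,1).

From H_k ≅ ker(∂_k) / im(∂_{k+1}) we obtain:

  H_0: rank C_0 − rank ∂_1 = 4 − 3 = 1, and the invariant factors of ∂_1 are all 1, so H_0 = Z.
  H_1: rank ker ∂_1 − rank ∂_2 = (6 − 3) − 3 = 0, and the invariant factors of ∂_2 are all 1, so H_1 = 0.
  H_2: rank ker ∂_2 − rank ∂_3 = (4 − 3) − 0 = 1, and there is no ∂_3, so H_2 = Z.

As a check, the Euler characteristic is 4 − 6 + 4 = 2, which agrees with 1 − 0 + 1 = 2.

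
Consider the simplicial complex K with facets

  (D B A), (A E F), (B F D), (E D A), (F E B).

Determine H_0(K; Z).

H_0 = Z.

Order the vertices as A < B < D < E < F. Listing each simplex with vertices in this order, K has dimension 2 with simplices:

  0-simplices (5): A, B, D, E, F
  1-simplices (10): AB, AD, AE, AF, BD, BE, BF, DE, DF, EF
  2-simplices (5): ABD, ADE, AEF, BDF, BEF

so the chain groups are C_0 ≅ Z^5, C_1 ≅ Z^10, C_2 ≅ Z^5.

∂_1: C_1 → C_0 maps an edge to its endpoints' difference, ∂[p,q] = q − p.
The resulting 5×10 matrix has rank 4, and its Smith normal form has invariant factors (1,1,1,1).

∂_2: C_2 → C_1 maps a triangle to the signed sum of its edges. For instance
  ∂AEF = EF − AF + AE,
  ∂BDF = DF − BF + BD.
The 10×5 boundary matrix has rank 5 and Smith normal form diag(1,1,1,1,1).

Now H_k = ker ∂_k / im ∂_{k+1}, so:

  H_0: rank C_0 − rank ∂_1 = 5 − 4 = 1, and the invariant factors of ∂_1 are all 1, so H_0 ≅ Z.

(K is a triangulation of the Möbius band.)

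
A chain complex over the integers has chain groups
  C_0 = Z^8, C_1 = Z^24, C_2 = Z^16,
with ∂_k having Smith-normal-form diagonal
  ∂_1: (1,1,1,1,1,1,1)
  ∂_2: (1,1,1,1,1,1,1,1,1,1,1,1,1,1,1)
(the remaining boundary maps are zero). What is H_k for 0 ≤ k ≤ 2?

H_0 = Z,  H_1 = Z^2,  H_2 = Z.

H_0: b_0 = 8 − 0 − 7 = 1; torsion from ∂_1 factors > 1: none. So H_0 = Z.
H_1: b_1 = 24 − 7 − 15 = 2; torsion from ∂_2 factors > 1: none. So H_1 = Z^2.
H_2: b_2 = 16 − 15 − 0 = 1; torsion from ∂_3 factors > 1: none. So H_2 = Z.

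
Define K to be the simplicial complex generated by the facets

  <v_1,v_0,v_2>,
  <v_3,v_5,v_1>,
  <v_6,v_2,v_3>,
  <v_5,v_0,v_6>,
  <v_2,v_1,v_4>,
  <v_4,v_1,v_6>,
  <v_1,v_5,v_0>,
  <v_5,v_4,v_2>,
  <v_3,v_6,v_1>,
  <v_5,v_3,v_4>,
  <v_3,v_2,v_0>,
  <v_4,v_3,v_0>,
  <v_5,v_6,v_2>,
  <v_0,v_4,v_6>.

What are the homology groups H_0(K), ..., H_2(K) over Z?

H_0 = Z,  H_1 = Z^2,  H_2 = Z.

Take the total order v_0 < v_1 < v_2 < v_3 < v_4 < v_5 < v_6 on the vertex set. Then K (dimension 2) consists of the simplices:

  0-simplices (7): [v_0], [v_1], [v_2], [v_3], [v_4], [v_5], [v_6]
  1-simplices (21): (21 of them)
  2-simplices (14): (14 of them)

so the chain groups are C_0 ≅ Z^7, C_1 ≅ Z^21, C_2 ≅ Z^14.

The boundary map ∂_1: C_1 → C_0 sends each edge [p,q] (with p < q) to q − p.
This gives a 7×21 integer matrix of rank 6; reducing to Smith normal form yields diagonal entries (1,1,1,1,1,1).

The boundary map ∂_2: C_2 → C_1 maps a triangle to the signed sum of its edges. For instance
  ∂[v_0,v_2,v_3] = [v_2,v_3] − [v_0,v_3] + [v_0,v_2],
  ∂[v_0,v_5,v_6] = [v_5,v_6] − [v_0,v_6] + [v_0,v_5].
The 21×14 boundary matrix has rank 13 and Smith normal form diag(1,1,1,1,1,1,1,1,1,1,1,1,1).

From H_k ≅ ker(∂_k) / im(∂_{k+1}) we obtain:

  H_0: rank C_0 − rank ∂_1 = 7 − 6 = 1, and the invariant factors of ∂_1 are all 1, so H_0 ≅ Z.
  H_1: rank ker ∂_1 − rank ∂_2 = (21 − 6) − 13 = 2, and the invariant factors of ∂_2 are all 1, so H_1 ≅ Z^2.
  H_2: rank ker ∂_2 − rank ∂_3 = (14 − 13) − 0 = 1, and there is no ∂_3, so H_2 ≅ Z.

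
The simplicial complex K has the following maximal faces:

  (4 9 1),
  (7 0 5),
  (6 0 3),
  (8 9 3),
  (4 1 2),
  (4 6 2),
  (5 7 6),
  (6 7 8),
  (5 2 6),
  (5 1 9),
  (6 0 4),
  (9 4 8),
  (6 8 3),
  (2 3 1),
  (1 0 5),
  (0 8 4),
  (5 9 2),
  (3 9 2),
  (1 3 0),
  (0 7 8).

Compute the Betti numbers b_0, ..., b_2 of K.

Order the vertices as 0 < 1 < 2 < 3 < 4 < 5 < 6 < 7 < 8 < 9. Listing each simplex with vertices in this order, K has dimension 2 with simplices:

  0-simplices (10): [0], [1], [2], [3], [4], [5], [6], [7], [8], [9]
  1-simplices (30): (30 of them)
  2-simplices (20): (20 of them)

giving chain groups C_0 ≅ Z^10, C_1 ≅ Z^30, C_2 ≅ Z^20.

Boundary ∂_1: C_1 → C_0 maps an edge to its endpoints' difference, ∂[p,q] = q − p.
The resulting 10×30 matrix has rank 9, and its Smith normal form has invariant factors (1,1,1,1,1,1,1,1,1).

∂_2: C_2 → C_1 acts by ∂[p,q,r] = [q,r] − [p,r] + [p,q]. For instance
  ∂[1,2,4] = [2,4] − [1,4] + [1,2],
  ∂[0,4,8] = [4,8] − [0,8] + [0,4].
This gives a 30×20 integer matrix of rank 20; reducing to Smith normal form yields diagonal entries (1,1,1,1,1,1,1,1,1,1,1,1,1,1,1,1,1,1,1,2).

From H_k ≅ ker(∂_k) / im(∂_{k+1}) we obtain:

  H_0: rank C_0 − rank ∂_1 = 10 − 9 = 1, and the invariant factors of ∂_1 are all 1, so H_0 = Z.
  H_1: rank ker ∂_1 − rank ∂_2 = (30 − 9) − 20 = 1, and ∂_2 has invariant factor 2 > 1, so H_1 = Z ⊕ Z_2.
  H_2: rank ker ∂_2 − rank ∂_3 = (20 − 20) − 0 = 0, and there is no ∂_3, so H_2 = 0.

Hence the Betti numbers are b_0 = 1, b_1 = 1, b_2 = 0.

b_0 = 1, b_1 = 1, b_2 = 0.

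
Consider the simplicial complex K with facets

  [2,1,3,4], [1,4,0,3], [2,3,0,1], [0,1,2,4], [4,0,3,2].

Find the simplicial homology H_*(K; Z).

H_0 ≅ Z,  H_1 = 0,  H_2 = 0,  H_3 ≅ Z.

Fix the vertex order 0 < 1 < 2 < 3 < 4 and write every simplex with vertices in increasing order. Then dim K = 3 and the simplices of K are:

  0-simplices (5): [0], [1], [2], [3], [4]
  1-simplices (10): [0,1], [0,2], [0,3], [0,4], [1,2], [1,3], [1,4], [2,3], [2,4], [3,4]
  2-simplices (10): [0,1,2], [0,1,3], [0,1,4], [0,2,3], [0,2,4], [0,3,4], [1,2,3], [1,2,4], [1,3,4], [2,3,4]
  3-simplices (5): [0,1,2,3], [0,1,2,4], [0,1,3,4], [0,2,3,4], [1,2,3,4]

Hence C_0 ≅ Z^5, C_1 ≅ Z^10, C_2 ≅ Z^10, C_3 ≅ Z^5.

The boundary map ∂_1: C_1 → C_0 is given by ∂[p,q] = [q] − [p].
As a 5×10 matrix over Z this has rank 4, with invariant factors (1,1,1,1).

Boundary ∂_2: C_2 → C_1 sends each 2-simplex [p,q,r] to [q,r] − [p,r] + [p,q]. For instance
  ∂[0,1,3] = [1,3] − [0,3] + [0,1],
  ∂[0,1,2] = [1,2] − [0,2] + [0,1].
The resulting 10×10 matrix has rank 6, and its Smith normal form has invariant factors (1,1,1,1,1,1).

∂_3: C_3 → C_2 sends each 3-simplex σ to the alternating sum Σ_i (−1)^i (σ with its i-th vertex removed). For instance
  ∂[0,1,2,3] = [1,2,3] − [0,2,3] + [0,1,3] − [0,1,2],
  ∂[1,2,3,4] = [2,3,4] − [1,3,4] + [1,2,4] − [1,2,3].
This gives a 10×5 integer matrix of rank 4; reducing to Smith normal form yields diagonal entries (1,1,1,1).

Reading off H_k = ker ∂_k / im ∂_{k+1}:

  H_0: rank C_0 − rank ∂_1 = 5 − 4 = 1, and the invariant factors of ∂_1 are all 1, so H_0 ≅ Z.
  H_1: rank ker ∂_1 − rank ∂_2 = (10 − 4) − 6 = 0, and the invariant factors of ∂_2 are all 1, so H_1 ≅ 0.
  H_2: rank ker ∂_2 − rank ∂_3 = (10 − 6) − 4 = 0, and the invariant factors of ∂_3 are all 1, so H_2 ≅ 0.
  H_3: rank ker ∂_3 − rank ∂_4 = (5 − 4) − 0 = 1, and there is no ∂_4, so H_3 ≅ Z.

(K is a triangulation of the 3-sphere S^3.)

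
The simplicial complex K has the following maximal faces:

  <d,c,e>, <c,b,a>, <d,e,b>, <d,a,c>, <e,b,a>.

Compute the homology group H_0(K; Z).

H_0 ≅ Z.

Order the vertices as a < b < c < d < e. Listing each simplex with vertices in this order, K has dimension 2 with simplices:

  0-simplices (5): a, b, c, d, e
  1-simplices (10): ab, ac, ad, ae, bc, bd, be, cd, ce, de
  2-simplices (5): abc, abe, acd, bde, cde

giving chain groups C_0 ≅ Z^5, C_1 ≅ Z^10, C_2 ≅ Z^5.

The boundary map ∂_1: C_1 → C_0 sends each edge [p,q] (with p < q) to q − p.
This gives a 5×10 integer matrix of rank 4; reducing to Smith normal form yields diagonal entries (1,1,1,1).

∂_2: C_2 → C_1 acts by ∂[p,q,r] = [q,r] − [p,r] + [p,q]. For instance
  ∂abe = be − ae + ab,
  ∂cde = de − ce + cd.
This gives a 10×5 integer matrix of rank 5; reducing to Smith normal form yields diagonal entries (1,1,1,1,1).

Computing H_k = (kernel of ∂_k) / (image of ∂_{k+1}):

  H_0: rank C_0 − rank ∂_1 = 5 − 4 = 1, and the invariant factors of ∂_1 are all 1, so H_0 = Z.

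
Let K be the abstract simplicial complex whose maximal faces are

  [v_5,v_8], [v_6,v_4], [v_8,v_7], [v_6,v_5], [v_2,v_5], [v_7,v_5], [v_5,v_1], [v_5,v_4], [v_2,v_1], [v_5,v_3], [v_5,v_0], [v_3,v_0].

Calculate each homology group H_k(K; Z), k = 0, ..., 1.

Take the total order v_0 < v_1 < v_2 < v_3 < v_4 < v_5 < v_6 < v_7 < v_8 on the vertex set. Then K (dimension 1) consists of the simplices:

  0-simplices (9): [v_0], [v_1], [v_2], [v_3], [v_4], [v_5], [v_6], [v_7], [v_8]
  1-simplices (12): [v_0,v_3], [v_0,v_5], [v_1,v_2], [v_1,v_5], [v_2,v_5], [v_3,v_5], [v_4,v_5], [v_4,v_6], [v_5,v_6], [v_5,v_7], [v_5,v_8], [v_7,v_8]

so the chain groups are C_0 ≅ Z^9, C_1 ≅ Z^12.

∂_1: C_1 → C_0 maps an edge to its endpoints' difference, ∂[p,q] = q − p. For instance
  ∂[v_2,v_5] = [v_5] − [v_2].
This gives a 9×12 integer matrix of rank 8; reducing to Smith normal form yields diagonal entries (1,1,1,1,1,1,1,1).

Reading off H_k = ker ∂_k / im ∂_{k+1}:

  H_0: rank C_0 − rank ∂_1 = 9 − 8 = 1, and the invariant factors of ∂_1 are all 1, so H_0 = Z.
  H_1: rank ker ∂_1 − rank ∂_2 = (12 − 8) − 0 = 4, and there is no ∂_2, so H_1 = Z^4.

H_0 = Z,  H_1 = Z^4.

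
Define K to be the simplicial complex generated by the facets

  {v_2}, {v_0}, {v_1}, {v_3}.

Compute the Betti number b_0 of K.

We work with the vertex ordering v_0 < v_1 < v_2 < v_3. The simplices of K, each written with vertices in increasing order, are:

  0-simplices (4): [v_0], [v_1], [v_2], [v_3]

giving chain groups C_0 ≅ Z^4.

From H_k ≅ ker(∂_k) / im(∂_{k+1}) we obtain:

  H_0: rank C_0 − rank ∂_1 = 4 − 0 = 4, and there is no ∂_1, so H_0 = Z^4.

Hence the Betti numbers are b_0 = 4.

b_0 = 4.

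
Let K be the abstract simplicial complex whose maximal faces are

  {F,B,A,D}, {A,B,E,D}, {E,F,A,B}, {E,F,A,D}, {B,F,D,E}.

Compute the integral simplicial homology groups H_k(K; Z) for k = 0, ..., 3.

H_0 = Z,  H_1 = 0,  H_2 = 0,  H_3 = Z.

K has 5 vertices, 10 edges, 10 triangles, 5 3-simplices.
rank ∂_0 = 0, rank ∂_1 = 4 ⇒ b_0 = 5 − 0 − 4 = 1; all invariant factors of ∂_1 are 1 so no torsion. So H_0 = Z.
rank ∂_1 = 4, rank ∂_2 = 6 ⇒ b_1 = 10 − 4 − 6 = 0; all invariant factors of ∂_2 are 1 so no torsion. So H_1 = 0.
rank ∂_2 = 6, rank ∂_3 = 4 ⇒ b_2 = 10 − 6 − 4 = 0; all invariant factors of ∂_3 are 1 so no torsion. So H_2 = 0.
rank ∂_3 = 4, rank ∂_4 = 0 ⇒ b_3 = 5 − 4 − 0 = 1. So H_3 = Z.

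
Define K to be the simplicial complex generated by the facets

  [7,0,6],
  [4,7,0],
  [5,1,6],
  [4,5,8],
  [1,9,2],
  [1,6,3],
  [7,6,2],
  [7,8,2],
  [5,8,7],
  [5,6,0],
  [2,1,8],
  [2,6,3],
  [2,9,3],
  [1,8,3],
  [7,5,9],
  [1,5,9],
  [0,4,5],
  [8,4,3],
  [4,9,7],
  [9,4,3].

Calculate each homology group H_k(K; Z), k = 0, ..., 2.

H_0 = Z,  H_1 = Z ⊕ Z_2,  H_2 = 0.

We work with the vertex ordering 0 < 1 < 2 < 3 < 4 < 5 < 6 < 7 < 8 < 9. The simplices of K, each written with vertices in increasing order, are:

  0-simplices (10): [0], [1], [2], [3], [4], [5], [6], [7], [8], [9]
  1-simplices (30): (30 of them)
  2-simplices (20): (20 of them)

Hence C_0 ≅ Z^10, C_1 ≅ Z^30, C_2 ≅ Z^20.

The boundary map ∂_1: C_1 → C_0 is given by ∂[p,q] = [q] − [p].
The resulting 10×30 matrix has rank 9, and its Smith normal form has invariant factors (1,1,1,1,1,1,1,1,1).

Boundary ∂_2: C_2 → C_1 acts by ∂[p,q,r] = [q,r] − [p,r] + [p,q]. For instance
  ∂[1,2,9] = [2,9] − [1,9] + [1,2],
  ∂[1,2,8] = [2,8] − [1,8] + [1,2].
As a 30×20 matrix over Z this has rank 20, with invariant factors (1,1,1,1,1,1,1,1,1,1,1,1,1,1,1,1,1,1,1,2).

Computing H_k = (kernel of ∂_k) / (image of ∂_{k+1}):

  H_0: rank C_0 − rank ∂_1 = 10 − 9 = 1, and the invariant factors of ∂_1 are all 1, so H_0 ≅ Z.
  H_1: rank ker ∂_1 − rank ∂_2 = (30 − 9) − 20 = 1, and ∂_2 has invariant factor 2 > 1, so H_1 ≅ Z ⊕ Z_2.
  H_2: rank ker ∂_2 − rank ∂_3 = (20 − 20) − 0 = 0, and there is no ∂_3, so H_2 ≅ 0.

As a check, the Euler characteristic is 10 − 30 + 20 = 0, which agrees with 1 − 1 + 0 = 0.
(K is a triangulation of the Klein bottle.)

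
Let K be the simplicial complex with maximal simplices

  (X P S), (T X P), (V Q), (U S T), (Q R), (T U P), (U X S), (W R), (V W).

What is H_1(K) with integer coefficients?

Take the total order P < Q < R < S < T < U < V < W < X on the vertex set. Then K (dimension 2) consists of the simplices:

  0-simplices (9): P, Q, R, S, T, U, V, W, X
  1-simplices (14): PS, PT, PU, PX, QR, QV, RW, ST, SU, SX, TU, TX, UX, VW
  2-simplices (5): PSX, PTU, PTX, STU, SUX

giving chain groups C_0 ≅ Z^9, C_1 ≅ Z^14, C_2 ≅ Z^5.

The boundary map ∂_1: C_1 → C_0 sends each edge [p,q] (with p < q) to q − p.
As a 9×14 matrix over Z this has rank 7, with invariant factors (1,1,1,1,1,1,1).

The boundary map ∂_2: C_2 → C_1 maps a triangle to the signed sum of its edges. For instance
  ∂SUX = UX − SX + SU,
  ∂PTX = TX − PX + PT.
As a 14×5 matrix over Z this has rank 5, with invariant factors (1,1,1,1,1).

From H_k ≅ ker(∂_k) / im(∂_{k+1}) we obtain:

  H_1: rank ker ∂_1 − rank ∂_2 = (14 − 7) − 5 = 2, and the invariant factors of ∂_2 are all 1, so H_1 = Z^2.

H_1 ≅ Z^2.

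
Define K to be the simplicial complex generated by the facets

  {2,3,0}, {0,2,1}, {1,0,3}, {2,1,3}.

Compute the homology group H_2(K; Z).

Take the total order 0 < 1 < 2 < 3 on the vertex set. Then K (dimension 2) consists of the simplices:

  0-simplices (4): [0], [1], [2], [3]
  1-simplices (6): [0,1], [0,2], [0,3], [1,2], [1,3], [2,3]
  2-simplices (4): [0,1,2], [0,1,3], [0,2,3], [1,2,3]

Hence C_0 ≅ Z^4, C_1 ≅ Z^6, C_2 ≅ Z^4.

Boundary ∂_1: C_1 → C_0 sends each edge [p,q] (with p < q) to q − p. For instance
  ∂[1,2] = [2] − [1].
As a 4×6 matrix over Z this has rank 3, with invariant factors (1,1,1).

∂_2: C_2 → C_1 maps a triangle to the signed sum of its edges. For instance
  ∂[0,1,2] = [1,2] − [0,2] + [0,1],
  ∂[1,2,3] = [2,3] − [1,3] + [1,2].
The resulting 6×4 matrix has rank 3, and its Smith normal form has invariant factors (1,1,1).

Now H_k = ker ∂_k / im ∂_{k+1}, so:

  H_2: rank ker ∂_2 − rank ∂_3 = (4 − 3) − 0 = 1, and there is no ∂_3, so H_2 ≅ Z.

H_2 ≅ Z.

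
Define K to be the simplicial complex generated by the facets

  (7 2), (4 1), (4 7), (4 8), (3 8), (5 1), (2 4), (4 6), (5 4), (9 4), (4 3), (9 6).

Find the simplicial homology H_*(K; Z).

H_0 = Z,  H_1 = Z^4.

Fix the vertex order 1 < 2 < 3 < 4 < 5 < 6 < 7 < 8 < 9 and write every simplex with vertices in increasing order. Then dim K = 1 and the simplices of K are:

  0-simplices (9): [1], [2], [3], [4], [5], [6], [7], [8], [9]
  1-simplices (12): [1,4], [1,5], [2,4], [2,7], [3,4], [3,8], [4,5], [4,6], [4,7], [4,8], [4,9], [6,9]

Hence C_0 ≅ Z^9, C_1 ≅ Z^12.

Boundary ∂_1: C_1 → C_0 is given by ∂[p,q] = [q] − [p].
This gives a 9×12 integer matrix of rank 8; reducing to Smith normal form yields diagonal entries (1,1,1,1,1,1,1,1).

Computing H_k = (kernel of ∂_k) / (image of ∂_{k+1}):

  H_0: rank C_0 − rank ∂_1 = 9 − 8 = 1, and the invariant factors of ∂_1 are all 1, so H_0 = Z.
  H_1: rank ker ∂_1 − rank ∂_2 = (12 − 8) − 0 = 4, and there is no ∂_2, so H_1 = Z^4.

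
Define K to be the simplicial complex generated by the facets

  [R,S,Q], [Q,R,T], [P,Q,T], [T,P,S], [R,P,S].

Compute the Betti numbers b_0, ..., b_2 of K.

We work with the vertex ordering P < Q < R < S < T. The simplices of K, each written with vertices in increasing order, are:

  0-simplices (5): P, Q, R, S, T
  1-simplices (10): PQ, PR, PS, PT, QR, QS, QT, RS, RT, ST
  2-simplices (5): PQT, PRS, PST, QRS, QRT

Hence C_0 ≅ Z^5, C_1 ≅ Z^10, C_2 ≅ Z^5.

The boundary map ∂_1: C_1 → C_0 is given by ∂[p,q] = [q] − [p]. For instance
  ∂QS = S − Q.
This gives a 5×10 integer matrix of rank 4; reducing to Smith normal form yields diagonal entries (1,1,1,1).

Boundary ∂_2: C_2 → C_1 maps a triangle to the signed sum of its edges. For instance
  ∂PST = ST − PT + PS,
  ∂PQT = QT − PT + PQ.
The resulting 10×5 matrix has rank 5, and its Smith normal form has invariant factors (1,1,1,1,1).

From H_k ≅ ker(∂_k) / im(∂_{k+1}) we obtain:

  H_0: rank C_0 − rank ∂_1 = 5 − 4 = 1, and the invariant factors of ∂_1 are all 1, so H_0 = Z.
  H_1: rank ker ∂_1 − rank ∂_2 = (10 − 4) − 5 = 1, and the invariant factors of ∂_2 are all 1, so H_1 = Z.
  H_2: rank ker ∂_2 − rank ∂_3 = (5 − 5) − 0 = 0, and there is no ∂_3, so H_2 = 0.

As a check, the Euler characteristic is 5 − 10 + 5 = 0, which agrees with 1 − 1 + 0 = 0.

Hence the Betti numbers are b_0 = 1, b_1 = 1, b_2 = 0.

b_0 = 1, b_1 = 1, b_2 = 0.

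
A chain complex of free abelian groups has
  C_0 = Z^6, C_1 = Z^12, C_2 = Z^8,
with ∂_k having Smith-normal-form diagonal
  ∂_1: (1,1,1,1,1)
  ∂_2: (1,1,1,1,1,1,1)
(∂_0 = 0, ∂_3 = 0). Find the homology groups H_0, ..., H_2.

H_0 ≅ Z,  H_1 = 0,  H_2 ≅ Z.

H_0: b_0 = 6 − 0 − 5 = 1; torsion from ∂_1 factors > 1: none. So H_0 ≅ Z.
H_1: b_1 = 12 − 5 − 7 = 0; torsion from ∂_2 factors > 1: none. So H_1 ≅ 0.
H_2: b_2 = 8 − 7 − 0 = 1; torsion from ∂_3 factors > 1: none. So H_2 ≅ Z.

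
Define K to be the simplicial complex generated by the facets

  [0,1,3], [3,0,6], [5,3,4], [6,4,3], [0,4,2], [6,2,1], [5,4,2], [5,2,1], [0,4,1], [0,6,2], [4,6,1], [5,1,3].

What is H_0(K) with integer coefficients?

H_0 ≅ Z.

Order the vertices as 0 < 1 < 2 < 3 < 4 < 5 < 6. Listing each simplex with vertices in this order, K has dimension 2 with simplices:

  0-simplices (7): [0], [1], [2], [3], [4], [5], [6]
  1-simplices (18): [0,1], [0,2], [0,3], [0,4], [0,6], [1,2], [1,3], [1,4], [1,5], [1,6], [2,4], [2,5], [2,6], [3,4], [3,5], [3,6], [4,5], [4,6]
  2-simplices (12): [0,1,3], [0,1,4], [0,2,4], [0,2,6], [0,3,6], [1,2,5], [1,2,6], [1,3,5], [1,4,6], [2,4,5], [3,4,5], [3,4,6]

Hence C_0 ≅ Z^7, C_1 ≅ Z^18, C_2 ≅ Z^12.

The boundary map ∂_1: C_1 → C_0 is given by ∂[p,q] = [q] − [p]. For instance
  ∂[3,6] = [6] − [3].
As a 7×18 matrix over Z this has rank 6, with invariant factors (1,1,1,1,1,1).

∂_2: C_2 → C_1 acts by ∂[p,q,r] = [q,r] − [p,r] + [p,q]. For instance
  ∂[2,4,5] = [4,5] − [2,5] + [2,4],
  ∂[1,2,5] = [2,5] − [1,5] + [1,2].
The 18×12 boundary matrix has rank 12 and Smith normal form diag(1,1,1,1,1,1,1,1,1,1,1,2).

From H_k ≅ ker(∂_k) / im(∂_{k+1}) we obtain:

  H_0: rank C_0 − rank ∂_1 = 7 − 6 = 1, and the invariant factors of ∂_1 are all 1, so H_0 ≅ Z.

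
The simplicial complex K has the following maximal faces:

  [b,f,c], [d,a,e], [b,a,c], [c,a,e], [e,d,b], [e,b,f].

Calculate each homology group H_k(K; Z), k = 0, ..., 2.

H_0 = Z,  H_1 = Z,  H_2 = 0.

Fix the vertex order a < b < c < d < e < f and write every simplex with vertices in increasing order. Then dim K = 2 and the simplices of K are:

  0-simplices (6): a, b, c, d, e, f
  1-simplices (12): ab, ac, ad, ae, bc, bd, be, bf, ce, cf, de, ef
  2-simplices (6): abc, ace, ade, bcf, bde, bef

so the chain groups are C_0 ≅ Z^6, C_1 ≅ Z^12, C_2 ≅ Z^6.

Boundary ∂_1: C_1 → C_0 sends each edge [p,q] (with p < q) to q − p.
This gives a 6×12 integer matrix of rank 5; reducing to Smith normal form yields diagonal entries (1,1,1,1,1).

The boundary map ∂_2: C_2 → C_1 acts by ∂[p,q,r] = [q,r] − [p,r] + [p,q]. For instance
  ∂ace = ce − ae + ac,
  ∂abc = bc − ac + ab.
The resulting 12×6 matrix has rank 6, and its Smith normal form has invariant factors (1,1,1,1,1,1).

From H_k ≅ ker(∂_k) / im(∂_{k+1}) we obtain:

  H_0: rank C_0 − rank ∂_1 = 6 − 5 = 1, and the invariant factors of ∂_1 are all 1, so H_0 = Z.
  H_1: rank ker ∂_1 − rank ∂_2 = (12 − 5) − 6 = 1, and the invariant factors of ∂_2 are all 1, so H_1 = Z.
  H_2: rank ker ∂_2 − rank ∂_3 = (6 − 6) − 0 = 0, and there is no ∂_3, so H_2 = 0.

As a check, the Euler characteristic is 6 − 12 + 6 = 0, which agrees with 1 − 1 + 0 = 0.
(K is a triangulation of the cylinder S^1 x I.)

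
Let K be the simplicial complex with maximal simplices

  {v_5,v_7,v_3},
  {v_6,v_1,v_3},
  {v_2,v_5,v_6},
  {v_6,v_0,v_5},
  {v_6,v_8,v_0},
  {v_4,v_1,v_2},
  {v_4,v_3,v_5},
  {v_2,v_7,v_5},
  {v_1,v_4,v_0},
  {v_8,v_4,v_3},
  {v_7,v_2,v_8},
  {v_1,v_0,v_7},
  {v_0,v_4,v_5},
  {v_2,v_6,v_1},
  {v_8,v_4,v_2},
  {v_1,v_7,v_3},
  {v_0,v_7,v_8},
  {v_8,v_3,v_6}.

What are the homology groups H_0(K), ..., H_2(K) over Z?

H_0 ≅ Z,  H_1 ≅ Z^2,  H_2 ≅ Z.

Order the vertices as v_0 < v_1 < v_2 < v_3 < v_4 < v_5 < v_6 < v_7 < v_8. Listing each simplex with vertices in this order, K has dimension 2 with simplices:

  0-simplices (9): [v_0], [v_1], [v_2], [v_3], [v_4], [v_5], [v_6], [v_7], [v_8]
  1-simplices (27): (27 of them)
  2-simplices (18): (18 of them)

giving chain groups C_0 ≅ Z^9, C_1 ≅ Z^27, C_2 ≅ Z^18.

The boundary map ∂_1: C_1 → C_0 is given by ∂[p,q] = [q] − [p]. For instance
  ∂[v_2,v_6] = [v_6] − [v_2].
The 9×27 boundary matrix has rank 8 and Smith normal form diag(1,1,1,1,1,1,1,1).

∂_2: C_2 → C_1 acts by ∂[p,q,r] = [q,r] − [p,r] + [p,q]. For instance
  ∂[v_3,v_5,v_7] = [v_5,v_7] − [v_3,v_7] + [v_3,v_5],
  ∂[v_0,v_6,v_8] = [v_6,v_8] − [v_0,v_8] + [v_0,v_6].
As a 27×18 matrix over Z this has rank 17, with invariant factors (1,1,1,1,1,1,1,1,1,1,1,1,1,1,1,1,1).

Now H_k = ker ∂_k / im ∂_{k+1}, so:

  H_0: rank C_0 − rank ∂_1 = 9 − 8 = 1, and the invariant factors of ∂_1 are all 1, so H_0 = Z.
  H_1: rank ker ∂_1 − rank ∂_2 = (27 − 8) − 17 = 2, and the invariant factors of ∂_2 are all 1, so H_1 = Z^2.
  H_2: rank ker ∂_2 − rank ∂_3 = (18 − 17) − 0 = 1, and there is no ∂_3, so H_2 = Z.

(K is a triangulation of the torus T^2.)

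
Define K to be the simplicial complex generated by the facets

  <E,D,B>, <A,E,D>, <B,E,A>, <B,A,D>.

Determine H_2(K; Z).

H_2 = Z.

Take the total order A < B < D < E on the vertex set. Then K (dimension 2) consists of the simplices:

  0-simplices (4): A, B, D, E
  1-simplices (6): AB, AD, AE, BD, BE, DE
  2-simplices (4): ABD, ABE, ADE, BDE

so the chain groups are C_0 ≅ Z^4, C_1 ≅ Z^6, C_2 ≅ Z^4.

Boundary ∂_1: C_1 → C_0 maps an edge to its endpoints' difference, ∂[p,q] = q − p. For instance
  ∂AE = E − A.
As a 4×6 matrix over Z this has rank 3, with invariant factors (1,1,1).

The boundary map ∂_2: C_2 → C_1 acts by ∂[p,q,r] = [q,r] − [p,r] + [p,q]. For instance
  ∂ABE = BE − AE + AB,
  ∂ABD = BD − AD + AB.
The 6×4 boundary matrix has rank 3 and Smith normal form diag(1,1,1).

From H_k ≅ ker(∂_k) / im(∂_{k+1}) we obtain:

  H_2: rank ker ∂_2 − rank ∂_3 = (4 − 3) − 0 = 1, and there is no ∂_3, so H_2 = Z.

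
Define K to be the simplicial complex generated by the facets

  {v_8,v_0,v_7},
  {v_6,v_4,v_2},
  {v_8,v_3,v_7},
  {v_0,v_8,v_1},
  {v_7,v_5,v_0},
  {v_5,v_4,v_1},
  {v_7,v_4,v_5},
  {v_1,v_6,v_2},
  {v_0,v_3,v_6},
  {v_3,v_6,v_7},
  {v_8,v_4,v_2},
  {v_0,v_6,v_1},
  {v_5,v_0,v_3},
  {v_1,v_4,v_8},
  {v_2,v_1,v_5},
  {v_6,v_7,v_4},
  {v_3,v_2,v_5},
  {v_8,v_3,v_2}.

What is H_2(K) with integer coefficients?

H_2 = 0.

We work with the vertex ordering v_0 < v_1 < v_2 < v_3 < v_4 < v_5 < v_6 < v_7 < v_8. The simplices of K, each written with vertices in increasing order, are:

  0-simplices (9): [v_0], [v_1], [v_2], [v_3], [v_4], [v_5], [v_6], [v_7], [v_8]
  1-simplices (27): (27 of them)
  2-simplices (18): (18 of them)

giving chain groups C_0 ≅ Z^9, C_1 ≅ Z^27, C_2 ≅ Z^18.

Boundary ∂_1: C_1 → C_0 sends each edge [p,q] (with p < q) to q − p. For instance
  ∂[v_1,v_5] = [v_5] − [v_1].
The resulting 9×27 matrix has rank 8, and its Smith normal form has invariant factors (1,1,1,1,1,1,1,1).

∂_2: C_2 → C_1 acts by ∂[p,q,r] = [q,r] − [p,r] + [p,q]. For instance
  ∂[v_2,v_3,v_5] = [v_3,v_5] − [v_2,v_5] + [v_2,v_3],
  ∂[v_2,v_3,v_8] = [v_3,v_8] − [v_2,v_8] + [v_2,v_3].
As a 27×18 matrix over Z this has rank 18, with invariant factors (1,1,1,1,1,1,1,1,1,1,1,1,1,1,1,1,1,2).

From H_k ≅ ker(∂_k) / im(∂_{k+1}) we obtain:

  H_2: rank ker ∂_2 − rank ∂_3 = (18 − 18) − 0 = 0, and there is no ∂_3, so H_2 ≅ 0.

(K is a triangulation of the Klein bottle.)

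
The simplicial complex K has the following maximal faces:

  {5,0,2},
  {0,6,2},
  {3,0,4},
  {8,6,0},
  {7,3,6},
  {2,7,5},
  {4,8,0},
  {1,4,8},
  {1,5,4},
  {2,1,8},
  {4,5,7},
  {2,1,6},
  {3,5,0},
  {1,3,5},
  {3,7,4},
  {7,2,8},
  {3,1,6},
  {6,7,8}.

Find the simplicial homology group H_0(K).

H_0 = Z.

Order the vertices as 0 < 1 < 2 < 3 < 4 < 5 < 6 < 7 < 8. Listing each simplex with vertices in this order, K has dimension 2 with simplices:

  0-simplices (9): [0], [1], [2], [3], [4], [5], [6], [7], [8]
  1-simplices (27): (27 of them)
  2-simplices (18): [0,2,5], [0,2,6], [0,3,4], [0,3,5], [0,4,8], [0,6,8], [1,2,6], [1,2,8], [1,3,5], [1,3,6], [1,4,5], [1,4,8], [2,5,7], [2,7,8], [3,4,7], [3,6,7], [4,5,7], [6,7,8]

giving chain groups C_0 ≅ Z^9, C_1 ≅ Z^27, C_2 ≅ Z^18.

The boundary map ∂_1: C_1 → C_0 is given by ∂[p,q] = [q] − [p]. For instance
  ∂[0,5] = [5] − [0].
This gives a 9×27 integer matrix of rank 8; reducing to Smith normal form yields diagonal entries (1,1,1,1,1,1,1,1).

∂_2: C_2 → C_1 sends each 2-simplex [p,q,r] to [q,r] − [p,r] + [p,q]. For instance
  ∂[0,4,8] = [4,8] − [0,8] + [0,4],
  ∂[1,3,5] = [3,5] − [1,5] + [1,3].
The resulting 27×18 matrix has rank 18, and its Smith normal form has invariant factors (1,1,1,1,1,1,1,1,1,1,1,1,1,1,1,1,1,2).

Computing H_k = (kernel of ∂_k) / (image of ∂_{k+1}):

  H_0: rank C_0 − rank ∂_1 = 9 − 8 = 1, and the invariant factors of ∂_1 are all 1, so H_0 ≅ Z.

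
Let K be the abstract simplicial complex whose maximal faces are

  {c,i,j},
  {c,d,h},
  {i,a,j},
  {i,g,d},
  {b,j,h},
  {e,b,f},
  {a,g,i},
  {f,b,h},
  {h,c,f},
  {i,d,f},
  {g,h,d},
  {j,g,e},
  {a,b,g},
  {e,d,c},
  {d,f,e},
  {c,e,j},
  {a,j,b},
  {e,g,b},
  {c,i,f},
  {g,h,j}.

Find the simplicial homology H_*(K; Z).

H_0 ≅ Z,  H_1 ≅ Z × Z/2,  H_2 = 0.

Order the vertices as a < b < c < d < e < f < g < h < i < j. Listing each simplex with vertices in this order, K has dimension 2 with simplices:

  0-simplices (10): a, b, c, d, e, f, g, h, i, j
  1-simplices (30): ab, ag, ai, aj, be, bf, bg, bh, bj, cd, ce, cf, ch, ci, cj, de, df, dg, dh, di, ef, eg, ej, fh, fi, gh, gi, gj, hj, ij
  2-simplices (20): abg, abj, agi, aij, bef, beg, bfh, bhj, cde, cdh, cej, cfh, cfi, cij, def, dfi, dgh, dgi, egj, ghj

so the chain groups are C_0 ≅ Z^10, C_1 ≅ Z^30, C_2 ≅ Z^20.

∂_1: C_1 → C_0 maps an edge to its endpoints' difference, ∂[p,q] = q − p. For instance
  ∂cf = f − c.
The resulting 10×30 matrix has rank 9, and its Smith normal form has invariant factors (1,1,1,1,1,1,1,1,1).

Boundary ∂_2: C_2 → C_1 acts by ∂[p,q,r] = [q,r] − [p,r] + [p,q]. For instance
  ∂egj = gj − ej + eg,
  ∂abg = bg − ag + ab.
This gives a 30×20 integer matrix of rank 20; reducing to Smith normal form yields diagonal entries (1,1,1,1,1,1,1,1,1,1,1,1,1,1,1,1,1,1,1,2).

Now H_k = ker ∂_k / im ∂_{k+1}, so:

  H_0: rank C_0 − rank ∂_1 = 10 − 9 = 1, and the invariant factors of ∂_1 are all 1, so H_0 ≅ Z.
  H_1: rank ker ∂_1 − rank ∂_2 = (30 − 9) − 20 = 1, and ∂_2 has invariant factor 2 > 1, so H_1 ≅ Z × Z/2.
  H_2: rank ker ∂_2 − rank ∂_3 = (20 − 20) − 0 = 0, and there is no ∂_3, so H_2 ≅ 0.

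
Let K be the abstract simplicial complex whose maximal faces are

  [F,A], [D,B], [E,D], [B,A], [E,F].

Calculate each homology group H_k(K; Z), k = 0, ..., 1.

Order the vertices as A < B < D < E < F. Listing each simplex with vertices in this order, K has dimension 1 with simplices:

  0-simplices (5): A, B, D, E, F
  1-simplices (5): AB, AF, BD, DE, EF

Hence C_0 ≅ Z^5, C_1 ≅ Z^5.

∂_1: C_1 → C_0 sends each edge [p,q] (with p < q) to q − p. For instance
  ∂EF = F − E.
The 5×5 boundary matrix has rank 4 and Smith normal form diag(1,1,1,1).

Computing H_k = (kernel of ∂_k) / (image of ∂_{k+1}):

  H_0: rank C_0 − rank ∂_1 = 5 − 4 = 1, and the invariant factors of ∂_1 are all 1, so H_0 = Z.
  H_1: rank ker ∂_1 − rank ∂_2 = (5 − 4) − 0 = 1, and there is no ∂_2, so H_1 = Z.

H_0 ≅ Z,  H_1 ≅ Z.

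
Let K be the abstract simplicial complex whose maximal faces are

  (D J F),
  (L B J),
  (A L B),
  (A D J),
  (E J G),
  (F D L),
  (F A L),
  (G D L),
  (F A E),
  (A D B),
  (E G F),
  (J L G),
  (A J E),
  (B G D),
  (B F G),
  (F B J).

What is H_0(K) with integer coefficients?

Take the total order A < B < D < E < F < G < J < L on the vertex set. Then K (dimension 2) consists of the simplices:

  0-simplices (8): A, B, D, E, F, G, J, L
  1-simplices (24): AB, AD, AE, AF, AJ, AL, BD, BF, BG, BJ, BL, DF, DG, DJ, DL, EF, EG, EJ, FG, FJ, FL, GJ, GL, JL
  2-simplices (16): ABD, ABL, ADJ, AEF, AEJ, AFL, BDG, BFG, BFJ, BJL, DFJ, DFL, DGL, EFG, EGJ, GJL

Hence C_0 ≅ Z^8, C_1 ≅ Z^24, C_2 ≅ Z^16.

Boundary ∂_1: C_1 → C_0 sends each edge [p,q] (with p < q) to q − p.
The resulting 8×24 matrix has rank 7, and its Smith normal form has invariant factors (1,1,1,1,1,1,1).

The boundary map ∂_2: C_2 → C_1 acts by ∂[p,q,r] = [q,r] − [p,r] + [p,q]. For instance
  ∂BFJ = FJ − BJ + BF,
  ∂DFL = FL − DL + DF.
As a 24×16 matrix over Z this has rank 15, with invariant factors (1,1,1,1,1,1,1,1,1,1,1,1,1,1,1).

From H_k ≅ ker(∂_k) / im(∂_{k+1}) we obtain:

  H_0: rank C_0 − rank ∂_1 = 8 − 7 = 1, and the invariant factors of ∂_1 are all 1, so H_0 = Z.

H_0 ≅ Z.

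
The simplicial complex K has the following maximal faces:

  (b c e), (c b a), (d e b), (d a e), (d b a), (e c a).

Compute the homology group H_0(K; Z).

H_0 ≅ Z.

Take the total order a < b < c < d < e on the vertex set. Then K (dimension 2) consists of the simplices:

  0-simplices (5): a, b, c, d, e
  1-simplices (9): ab, ac, ad, ae, bc, bd, be, ce, de
  2-simplices (6): abc, abd, ace, ade, bce, bde

Hence C_0 ≅ Z^5, C_1 ≅ Z^9, C_2 ≅ Z^6.

∂_1: C_1 → C_0 is given by ∂[p,q] = [q] − [p].
The resulting 5×9 matrix has rank 4, and its Smith normal form has invariant factors (1,1,1,1).

Boundary ∂_2: C_2 → C_1 sends each 2-simplex [p,q,r] to [q,r] − [p,r] + [p,q]. For instance
  ∂bde = de − be + bd,
  ∂ace = ce − ae + ac.
As a 9×6 matrix over Z this has rank 5, with invariant factors (1,1,1,1,1).

Computing H_k = (kernel of ∂_k) / (image of ∂_{k+1}):

  H_0: rank C_0 − rank ∂_1 = 5 − 4 = 1, and the invariant factors of ∂_1 are all 1, so H_0 ≅ Z.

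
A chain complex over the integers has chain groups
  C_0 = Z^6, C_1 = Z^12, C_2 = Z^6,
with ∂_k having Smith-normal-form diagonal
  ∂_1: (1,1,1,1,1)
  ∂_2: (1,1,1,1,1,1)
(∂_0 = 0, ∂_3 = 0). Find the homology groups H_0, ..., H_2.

H_0: b_0 = 6 − 0 − 5 = 1; torsion from ∂_1 factors > 1: none. So H_0 = Z.
H_1: b_1 = 12 − 5 − 6 = 1; torsion from ∂_2 factors > 1: none. So H_1 = Z.
H_2: b_2 = 6 − 6 − 0 = 0; torsion from ∂_3 factors > 1: none. So H_2 = 0.

H_0 = Z,  H_1 = Z,  H_2 = 0.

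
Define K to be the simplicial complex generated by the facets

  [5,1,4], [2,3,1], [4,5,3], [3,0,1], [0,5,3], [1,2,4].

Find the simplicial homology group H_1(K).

K has 6 vertices, 12 edges, 6 triangles.
rank ∂_1 = 5, rank ∂_2 = 6 ⇒ b_1 = 12 − 5 − 6 = 1; all invariant factors of ∂_2 are 1 so no torsion. So H_1 = Z.

H_1 ≅ Z.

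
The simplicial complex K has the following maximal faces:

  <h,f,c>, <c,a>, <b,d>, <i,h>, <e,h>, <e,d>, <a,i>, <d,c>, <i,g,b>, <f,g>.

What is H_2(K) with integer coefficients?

K has 9 vertices, 14 edges, 2 triangles.
rank ∂_2 = 2, rank ∂_3 = 0 ⇒ b_2 = 2 − 2 − 0 = 0. So H_2 = 0.

H_2 ≅ 0.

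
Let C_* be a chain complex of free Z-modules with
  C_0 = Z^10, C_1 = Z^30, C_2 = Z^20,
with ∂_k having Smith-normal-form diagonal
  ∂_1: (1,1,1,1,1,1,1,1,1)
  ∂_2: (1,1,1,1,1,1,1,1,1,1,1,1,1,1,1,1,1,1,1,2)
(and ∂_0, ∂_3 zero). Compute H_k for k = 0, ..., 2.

H_0 ≅ Z,  H_1 ≅ Z ⊕ Z_2,  H_2 = 0.

H_0: b_0 = 10 − 0 − 9 = 1; torsion from ∂_1 factors > 1: none. So H_0 ≅ Z.
H_1: b_1 = 30 − 9 − 20 = 1; torsion from ∂_2 factors > 1: [2]. So H_1 ≅ Z ⊕ Z_2.
H_2: b_2 = 20 − 20 − 0 = 0; torsion from ∂_3 factors > 1: none. So H_2 ≅ 0.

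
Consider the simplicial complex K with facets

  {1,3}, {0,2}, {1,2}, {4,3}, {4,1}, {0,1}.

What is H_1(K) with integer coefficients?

H_1 = Z^2.

Take the total order 0 < 1 < 2 < 3 < 4 on the vertex set. Then K (dimension 1) consists of the simplices:

  0-simplices (5): [0], [1], [2], [3], [4]
  1-simplices (6): [0,1], [0,2], [1,2], [1,3], [1,4], [3,4]

so the chain groups are C_0 ≅ Z^5, C_1 ≅ Z^6.

The boundary map ∂_1: C_1 → C_0 is given by ∂[p,q] = [q] − [p].
The 5×6 boundary matrix has rank 4 and Smith normal form diag(1,1,1,1).

Reading off H_k = ker ∂_k / im ∂_{k+1}:

  H_1: rank ker ∂_1 − rank ∂_2 = (6 − 4) − 0 = 2, and there is no ∂_2, so H_1 = Z^2.

(K is a triangulation of a wedge of 2 circles.)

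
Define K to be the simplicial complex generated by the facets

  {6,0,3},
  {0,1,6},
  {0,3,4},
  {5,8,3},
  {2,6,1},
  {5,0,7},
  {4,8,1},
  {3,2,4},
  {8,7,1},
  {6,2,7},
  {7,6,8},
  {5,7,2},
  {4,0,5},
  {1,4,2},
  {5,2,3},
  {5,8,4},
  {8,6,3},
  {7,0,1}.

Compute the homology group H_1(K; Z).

K has 9 vertices, 27 edges, 18 triangles.
rank ∂_1 = 8, rank ∂_2 = 18 ⇒ b_1 = 27 − 8 − 18 = 1; ∂_2 has invariant factor(s) [2] giving torsion. So H_1 = Z × Z/2.

H_1 = Z × Z/2.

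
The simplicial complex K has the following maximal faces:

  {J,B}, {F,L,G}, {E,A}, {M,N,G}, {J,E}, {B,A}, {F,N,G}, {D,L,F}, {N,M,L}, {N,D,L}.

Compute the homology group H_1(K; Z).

H_1 = Z^2.

Fix the vertex order A < B < D < E < F < G < J < L < M < N and write every simplex with vertices in increasing order. Then dim K = 2 and the simplices of K are:

  0-simplices (10): A, B, D, E, F, G, J, L, M, N
  1-simplices (16): AB, AE, BJ, DF, DL, DN, EJ, FG, FL, FN, GL, GM, GN, LM, LN, MN
  2-simplices (6): DFL, DLN, FGL, FGN, GMN, LMN

giving chain groups C_0 ≅ Z^10, C_1 ≅ Z^16, C_2 ≅ Z^6.

∂_1: C_1 → C_0 maps an edge to its endpoints' difference, ∂[p,q] = q − p. For instance
  ∂FL = L − F.
As a 10×16 matrix over Z this has rank 8, with invariant factors (1,1,1,1,1,1,1,1).

The boundary map ∂_2: C_2 → C_1 acts by ∂[p,q,r] = [q,r] − [p,r] + [p,q]. For instance
  ∂FGN = GN − FN + FG,
  ∂DLN = LN − DN + DL.
The 16×6 boundary matrix has rank 6 and Smith normal form diag(1,1,1,1,1,1).

Now H_k = ker ∂_k / im ∂_{k+1}, so:

  H_1: rank ker ∂_1 − rank ∂_2 = (16 − 8) − 6 = 2, and the invariant factors of ∂_2 are all 1, so H_1 = Z^2.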